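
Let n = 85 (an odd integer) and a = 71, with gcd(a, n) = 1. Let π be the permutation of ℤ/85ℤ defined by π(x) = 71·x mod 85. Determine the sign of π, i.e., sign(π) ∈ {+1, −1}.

Trace 36: π^k(36) = [36, 6, 1, 71, 26, 61, 81] for k=0..6.
Cycle lengths of π_71 on ℤ/85ℤ: [16, 16, 16, 16, 16, 1, 1, 1, 1, 1]; 10 cycles in total.
85 − 10 = 75 transpositions; sign(π) = (−1)^75 = -1.

-1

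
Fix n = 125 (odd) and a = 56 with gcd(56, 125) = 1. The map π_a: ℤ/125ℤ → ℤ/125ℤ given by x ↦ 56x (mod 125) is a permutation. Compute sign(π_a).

+1

Orbit of 121 under x↦56x: [121, 26, 81, 36, 16, 21, 51]… (length divides ord_125(56)).
Cycle lengths of π_56 on ℤ/125ℤ: [25, 25, 25, 25, 5, 5, 5, 5, 1, 1, 1, 1, 1]; 13 cycles in total.
125 − 13 = 112 transpositions; sign(π) = (−1)^112 = +1.
Check: (56/125) = +1 by Zolotarev.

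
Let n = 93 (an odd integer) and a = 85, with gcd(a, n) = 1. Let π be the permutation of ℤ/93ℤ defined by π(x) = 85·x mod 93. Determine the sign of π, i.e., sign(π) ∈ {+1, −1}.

-1

Start at x=4: 4 → 61 → 70 → 91 → 16 → 58 → 1 → … (one orbit).
12 cycles of lengths [10, 10, 10, 10, 10, 10, 10, 10, 10, 1, 1, 1].
12 cycles on 93: each ℓ→(−1)^(ℓ−1), product (−1)^81 = -1.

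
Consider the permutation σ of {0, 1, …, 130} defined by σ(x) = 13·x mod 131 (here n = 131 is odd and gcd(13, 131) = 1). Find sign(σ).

+1

Orbit of 13 under x↦13x: [13, 38, 101, 3, 39, 114, 41]… (length divides ord_131(13)).
Cycle lengths of π_13 on ℤ/131ℤ: [65, 65, 1]; 3 cycles in total.
sign(π) = (−1)^{n − #cycles} = (−1)^{131−3} = (−1)^128 = +1.
Via Zolotarev, sign(π_{13}) = (13|131) = +1.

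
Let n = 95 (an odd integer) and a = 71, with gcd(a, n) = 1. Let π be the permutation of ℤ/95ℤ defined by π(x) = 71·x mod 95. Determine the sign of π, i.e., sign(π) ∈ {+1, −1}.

-1

Start at x=16: 16 → 91 → 1 → 71 → 6 → 46 → 36 → … (one orbit).
The orbit structure of x ↦ 71x mod 95: 10 orbits of sizes [18, 18, 18, 18, 18, 1, 1, 1, 1, 1].
Σ(ℓ_i−1) = 95−10 = 85; sign = (−1)^85 = -1.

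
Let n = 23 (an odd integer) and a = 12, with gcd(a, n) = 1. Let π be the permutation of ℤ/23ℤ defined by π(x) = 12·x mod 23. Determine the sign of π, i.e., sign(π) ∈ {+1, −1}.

Start at x=6: 6 → 3 → 13 → 18 → 9 → 16 → 8 → … (one orbit).
Cycle lengths of π_12 on ℤ/23ℤ: [11, 11, 1]; 3 cycles in total.
23 − 3 = 20 transpositions; sign(π) = (−1)^20 = +1.

+1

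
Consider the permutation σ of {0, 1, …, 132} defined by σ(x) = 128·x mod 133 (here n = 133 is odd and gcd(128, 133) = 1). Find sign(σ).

Trace 106: π^k(106) = [106, 2, 123, 50, 16, 53, 1] for k=0..6.
Cycle lengths of π_128 on ℤ/133ℤ: [18, 18, 18, 18, 18, 18, 18, 3, 3, 1]; 10 cycles in total.
133 − 10 = 123 transpositions; sign(π) = (−1)^123 = -1.
Via Zolotarev, sign(π_{128}) = (128|133) = -1.

-1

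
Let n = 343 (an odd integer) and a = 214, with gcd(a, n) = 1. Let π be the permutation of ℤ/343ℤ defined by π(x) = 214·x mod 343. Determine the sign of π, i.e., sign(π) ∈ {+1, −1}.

+1

Start at x=214: 214 → 177 → 148 → 116 → 128 → 295 → 18 → … (one orbit).
Decompose π into cycles: lengths [21, 21, 21, 21, 21, 21, 21, 21, 21, 21, 21, 21, 21, 21, 3, 3, 3, 3, 3, 3, 3, 3, 3, 3, 3, 3, 3, 3, 3, 3, 1] (31 cycles, including the fixed point 0).
343 − 31 = 312 transpositions; sign(π) = (−1)^312 = +1.
The Jacobi symbol (214|343) = +1 (Zolotarev) agrees.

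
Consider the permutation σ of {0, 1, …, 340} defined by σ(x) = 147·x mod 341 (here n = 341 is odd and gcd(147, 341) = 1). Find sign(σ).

Orbit of 60 under x↦147x: [60, 295, 58, 1, 147, 126, 108]… (length divides ord_341(147)).
π_147 has 36 disjoint cycles with lengths [10, 10, 10, 10, 10, 10, 10, 10, 10, 10, 10, 10, 10, 10, 10, 10, 10, 10, 10, 10, 10, 10, 10, 10, 10, 10, 10, 10, 10, 10, 10, 10, 10, 5, 5, 1] on {0,…,340}.
sign(π) = (−1)^{n − #cycles} = (−1)^{341−36} = (−1)^305 = -1.
Check: (147/341) = -1 by Zolotarev.

-1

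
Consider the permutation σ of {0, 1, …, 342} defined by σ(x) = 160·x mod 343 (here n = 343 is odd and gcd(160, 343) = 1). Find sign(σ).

Orbit of 232 under x↦160x: [232, 76, 155, 104, 176, 34, 295]… (length divides ord_343(160)).
The orbit structure of x ↦ 160x mod 343: 10 orbits of sizes [98, 98, 98, 14, 14, 14, 2, 2, 2, 1].
n − c = 343 − 10 = 333; sign = (−1)^333 = -1.

-1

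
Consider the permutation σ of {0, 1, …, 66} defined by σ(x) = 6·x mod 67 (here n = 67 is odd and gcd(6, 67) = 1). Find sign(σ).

+1

Trace 33: π^k(33) = [33, 64, 49, 26, 22, 65, 55] for k=0..6.
3 cycles of lengths [33, 33, 1].
With 3 cycles on 67 points, sign = (−1)^{67−3} = +1.
The Jacobi symbol (6|67) = +1 (Zolotarev) agrees.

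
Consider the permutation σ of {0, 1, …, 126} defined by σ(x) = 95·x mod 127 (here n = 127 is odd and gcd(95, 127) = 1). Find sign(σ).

Trace 2: π^k(2) = [2, 63, 16, 123, 1, 95, 8] for k=0..6.
Cycle lengths of π_95 on ℤ/127ℤ: [14, 14, 14, 14, 14, 14, 14, 14, 14, 1]; 10 cycles in total.
127 − 10 = 117 transpositions; sign(π) = (−1)^117 = -1.
Zolotarev: (95|127) = -1, matching the cycle-count sign.

-1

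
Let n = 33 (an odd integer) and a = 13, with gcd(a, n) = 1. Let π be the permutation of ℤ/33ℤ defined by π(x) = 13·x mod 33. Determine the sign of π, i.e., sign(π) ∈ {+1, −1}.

Start at x=31: 31 → 7 → 25 → 28 → 1 → 13 → 4 → … (one orbit).
Cycle type of π: 10×3 + 1×3; total 6 cycles.
33 − 6 = 27 transpositions; sign(π) = (−1)^27 = -1.
The Jacobi symbol (13|33) = -1 (Zolotarev) agrees.

-1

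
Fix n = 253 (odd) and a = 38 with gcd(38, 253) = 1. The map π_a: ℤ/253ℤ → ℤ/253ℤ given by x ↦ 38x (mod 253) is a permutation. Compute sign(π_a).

Trace 188: π^k(188) = [188, 60, 3, 114, 31, 166, 236] for k=0..6.
Cycle lengths of π_38 on ℤ/253ℤ: [110, 110, 22, 5, 5, 1]; 6 cycles in total.
253 − 6 = 247 transpositions; sign(π) = (−1)^247 = -1.

-1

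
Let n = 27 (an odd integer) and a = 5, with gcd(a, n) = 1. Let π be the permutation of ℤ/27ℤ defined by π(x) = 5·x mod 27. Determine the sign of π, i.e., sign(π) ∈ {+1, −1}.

Trace 1: π^k(1) = [1, 5, 25, 17, 4, 20, 19] for k=0..6.
Decompose π into cycles: lengths [18, 6, 2, 1] (4 cycles, including the fixed point 0).
sign(π) = (−1)^{n − #cycles} = (−1)^{27−4} = (−1)^23 = -1.
Zolotarev: (5|27) = -1, matching the cycle-count sign.

-1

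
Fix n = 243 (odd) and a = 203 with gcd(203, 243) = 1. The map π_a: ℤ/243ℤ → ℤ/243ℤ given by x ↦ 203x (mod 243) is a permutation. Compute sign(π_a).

Orbit of 131 under x↦203x: [131, 106, 134, 229, 74, 199, 59]… (length divides ord_243(203)).
π_203 has 6 disjoint cycles with lengths [162, 54, 18, 6, 2, 1] on {0,…,242}.
243 − 6 = 237 transpositions; sign(π) = (−1)^237 = -1.
Zolotarev: (203|243) = -1, matching the cycle-count sign.

-1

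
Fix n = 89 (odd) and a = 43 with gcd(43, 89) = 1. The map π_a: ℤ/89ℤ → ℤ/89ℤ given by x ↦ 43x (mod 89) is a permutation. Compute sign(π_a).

-1

Orbit of 26 under x↦43x: [26, 50, 14, 68, 76, 64, 82]… (length divides ord_89(43)).
Decompose π into cycles: lengths [88, 1] (2 cycles, including the fixed point 0).
Σ(ℓ_i−1) = 89−2 = 87; sign = (−1)^87 = -1.
(43|89)_J = -1 (Zolotarev's lemma cross-check).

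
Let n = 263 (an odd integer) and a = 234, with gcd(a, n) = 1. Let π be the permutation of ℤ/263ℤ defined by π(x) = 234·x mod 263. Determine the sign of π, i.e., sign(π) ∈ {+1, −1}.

+1

Start at x=178: 178 → 98 → 51 → 99 → 22 → 151 → 92 → … (one orbit).
3 cycles of lengths [131, 131, 1].
3 cycles on 263: each ℓ→(−1)^(ℓ−1), product (−1)^260 = +1.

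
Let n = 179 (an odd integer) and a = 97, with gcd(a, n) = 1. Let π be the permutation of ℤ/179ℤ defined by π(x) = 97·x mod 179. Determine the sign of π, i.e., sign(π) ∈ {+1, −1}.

Trace 127: π^k(127) = [127, 147, 118, 169, 104, 64, 122] for k=0..6.
2 cycles of lengths [178, 1].
sign(π) = (−1)^{n − #cycles} = (−1)^{179−2} = (−1)^177 = -1.

-1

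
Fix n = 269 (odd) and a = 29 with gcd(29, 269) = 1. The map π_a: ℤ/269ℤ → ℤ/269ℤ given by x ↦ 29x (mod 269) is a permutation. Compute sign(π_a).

-1

Start at x=6: 6 → 174 → 204 → 267 → 211 → 201 → 180 → … (one orbit).
2 cycles of lengths [268, 1].
sign(π) = (−1)^{n − #cycles} = (−1)^{269−2} = (−1)^267 = -1.
The Jacobi symbol (29|269) = -1 (Zolotarev) agrees.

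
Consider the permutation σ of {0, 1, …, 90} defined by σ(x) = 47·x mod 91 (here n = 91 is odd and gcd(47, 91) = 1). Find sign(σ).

Start at x=53: 53 → 34 → 51 → 31 → 1 → 47 → 25 → … (one orbit).
π_47 has 11 disjoint cycles with lengths [12, 12, 12, 12, 12, 12, 6, 4, 4, 4, 1] on {0,…,90}.
With 11 cycles on 91 points, sign = (−1)^{91−11} = +1.
Check: (47/91) = +1 by Zolotarev.

+1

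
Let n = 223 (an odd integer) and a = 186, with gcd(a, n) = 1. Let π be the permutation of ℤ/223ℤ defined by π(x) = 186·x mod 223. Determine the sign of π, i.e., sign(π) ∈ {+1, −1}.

-1

Start at x=180: 180 → 30 → 5 → 38 → 155 → 63 → 122 → … (one orbit).
Decompose π into cycles: lengths [222, 1] (2 cycles, including the fixed point 0).
n − c = 223 − 2 = 221; sign = (−1)^221 = -1.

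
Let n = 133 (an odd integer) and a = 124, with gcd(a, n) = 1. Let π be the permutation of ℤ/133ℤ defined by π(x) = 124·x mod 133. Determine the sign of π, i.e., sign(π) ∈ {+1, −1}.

+1

Start at x=110: 110 → 74 → 132 → 9 → 52 → 64 → 89 → … (one orbit).
9 cycles of lengths [18, 18, 18, 18, 18, 18, 18, 6, 1].
With 9 cycles on 133 points, sign = (−1)^{133−9} = +1.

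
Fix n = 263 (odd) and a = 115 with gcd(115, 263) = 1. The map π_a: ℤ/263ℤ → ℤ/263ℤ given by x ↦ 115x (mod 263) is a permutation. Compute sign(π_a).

Orbit of 220 under x↦115x: [220, 52, 194, 218, 85, 44, 63]… (length divides ord_263(115)).
Decompose π into cycles: lengths [262, 1] (2 cycles, including the fixed point 0).
sign(π) = (−1)^{n − #cycles} = (−1)^{263−2} = (−1)^261 = -1.
Via Zolotarev, sign(π_{115}) = (115|263) = -1.

-1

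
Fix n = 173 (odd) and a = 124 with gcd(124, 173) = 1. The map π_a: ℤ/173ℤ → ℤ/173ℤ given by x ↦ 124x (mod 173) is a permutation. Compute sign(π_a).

Trace 117: π^k(117) = [117, 149, 138, 158, 43, 142, 135] for k=0..6.
Cycle lengths of π_124 on ℤ/173ℤ: [43, 43, 43, 43, 1]; 5 cycles in total.
sign(π) = (−1)^{n − #cycles} = (−1)^{173−5} = (−1)^168 = +1.
Via Zolotarev, sign(π_{124}) = (124|173) = +1.

+1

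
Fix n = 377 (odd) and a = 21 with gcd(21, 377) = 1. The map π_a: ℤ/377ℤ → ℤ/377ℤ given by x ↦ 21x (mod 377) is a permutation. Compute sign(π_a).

+1

Start at x=64: 64 → 213 → 326 → 60 → 129 → 70 → 339 → … (one orbit).
Decompose π into cycles: lengths [28, 28, 28, 28, 28, 28, 28, 28, 28, 28, 28, 28, 28, 4, 4, 4, 1] (17 cycles, including the fixed point 0).
sign(π) = (−1)^{n − #cycles} = (−1)^{377−17} = (−1)^360 = +1.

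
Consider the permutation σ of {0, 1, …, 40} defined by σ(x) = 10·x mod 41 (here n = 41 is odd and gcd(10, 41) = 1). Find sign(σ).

Orbit of 16 under x↦10x: [16, 37, 1, 10, 18]… (length divides ord_41(10)).
Cycle type of π: 5×8 + 1; total 9 cycles.
With 9 cycles on 41 points, sign = (−1)^{41−9} = +1.
(10|41)_J = +1 (Zolotarev's lemma cross-check).

+1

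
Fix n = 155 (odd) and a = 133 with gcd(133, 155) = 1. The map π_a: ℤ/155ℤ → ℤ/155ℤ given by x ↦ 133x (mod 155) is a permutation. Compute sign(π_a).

Orbit of 82 under x↦133x: [82, 56, 8, 134, 152, 66, 98]… (length divides ord_155(133)).
Cycle type of π: 60×2 + 15×2 + 4 + 1; total 6 cycles.
With 6 cycles on 155 points, sign = (−1)^{155−6} = -1.
The Jacobi symbol (133|155) = -1 (Zolotarev) agrees.

-1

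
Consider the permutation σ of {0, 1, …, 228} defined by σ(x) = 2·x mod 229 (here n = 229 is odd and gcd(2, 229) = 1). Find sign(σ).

Trace 93: π^k(93) = [93, 186, 143, 57, 114, 228, 227] for k=0..6.
The orbit structure of x ↦ 2x mod 229: 4 orbits of sizes [76, 76, 76, 1].
4 cycles on 229: each ℓ→(−1)^(ℓ−1), product (−1)^225 = -1.

-1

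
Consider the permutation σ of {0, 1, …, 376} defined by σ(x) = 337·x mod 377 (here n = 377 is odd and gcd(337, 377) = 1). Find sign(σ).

-1

Orbit of 311 under x↦337x: [311, 1, 337, 92, 90, 170, 363]… (length divides ord_377(337)).
Cycle type of π: 28×13 + 2×6 + 1; total 20 cycles.
n − c = 377 − 20 = 357; sign = (−1)^357 = -1.
The Jacobi symbol (337|377) = -1 (Zolotarev) agrees.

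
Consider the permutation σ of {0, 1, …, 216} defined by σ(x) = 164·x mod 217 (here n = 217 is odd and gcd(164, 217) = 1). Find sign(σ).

Trace 125: π^k(125) = [125, 102, 19, 78, 206, 149, 132] for k=0..6.
Cycle lengths of π_164 on ℤ/217ℤ: [30, 30, 30, 30, 30, 30, 15, 15, 6, 1]; 10 cycles in total.
With 10 cycles on 217 points, sign = (−1)^{217−10} = -1.
The Jacobi symbol (164|217) = -1 (Zolotarev) agrees.

-1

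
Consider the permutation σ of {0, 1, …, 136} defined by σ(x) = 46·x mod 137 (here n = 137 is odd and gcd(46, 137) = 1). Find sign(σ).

Orbit of 130 under x↦46x: [130, 89, 121, 86, 120, 40, 59]… (length divides ord_137(46)).
The orbit structure of x ↦ 46x mod 137: 2 orbits of sizes [136, 1].
2 cycles on 137: each ℓ→(−1)^(ℓ−1), product (−1)^135 = -1.

-1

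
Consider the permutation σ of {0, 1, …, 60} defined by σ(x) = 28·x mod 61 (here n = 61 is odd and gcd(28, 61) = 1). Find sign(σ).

Trace 58: π^k(58) = [58, 38, 27, 24, 1, 28, 52] for k=0..6.
The orbit structure of x ↦ 28x mod 61: 4 orbits of sizes [20, 20, 20, 1].
61 − 4 = 57 transpositions; sign(π) = (−1)^57 = -1.

-1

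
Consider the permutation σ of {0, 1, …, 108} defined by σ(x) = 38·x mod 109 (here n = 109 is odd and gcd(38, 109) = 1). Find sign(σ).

Orbit of 75 under x↦38x: [75, 16, 63, 105, 66, 1, 38]… (length divides ord_109(38)).
Cycle type of π: 9×12 + 1; total 13 cycles.
13 cycles on 109: each ℓ→(−1)^(ℓ−1), product (−1)^96 = +1.
Check: (38/109) = +1 by Zolotarev.

+1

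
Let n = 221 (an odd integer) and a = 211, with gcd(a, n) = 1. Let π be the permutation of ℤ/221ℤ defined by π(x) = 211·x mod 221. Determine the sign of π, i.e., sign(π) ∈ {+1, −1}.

Orbit of 157 under x↦211x: [157, 198, 9, 131, 16, 61, 53]… (length divides ord_221(211)).
π_211 has 10 disjoint cycles with lengths [48, 48, 48, 48, 16, 3, 3, 3, 3, 1] on {0,…,220}.
Σ(ℓ_i−1) = 221−10 = 211; sign = (−1)^211 = -1.
Zolotarev: (211|221) = -1, matching the cycle-count sign.

-1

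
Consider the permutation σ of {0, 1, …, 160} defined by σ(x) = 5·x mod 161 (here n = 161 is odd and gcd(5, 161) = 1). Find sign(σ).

+1

Start at x=116: 116 → 97 → 2 → 10 → 50 → 89 → 123 → … (one orbit).
Cycle type of π: 66×2 + 22 + 6 + 1; total 5 cycles.
5 cycles on 161: each ℓ→(−1)^(ℓ−1), product (−1)^156 = +1.
Zolotarev: (5|161) = +1, matching the cycle-count sign.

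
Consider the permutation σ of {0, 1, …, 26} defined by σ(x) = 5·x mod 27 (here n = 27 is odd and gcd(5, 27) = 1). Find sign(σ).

Start at x=25: 25 → 17 → 4 → 20 → 19 → 14 → 16 → … (one orbit).
Cycle type of π: 18 + 6 + 2 + 1; total 4 cycles.
sign(π) = (−1)^{n − #cycles} = (−1)^{27−4} = (−1)^23 = -1.

-1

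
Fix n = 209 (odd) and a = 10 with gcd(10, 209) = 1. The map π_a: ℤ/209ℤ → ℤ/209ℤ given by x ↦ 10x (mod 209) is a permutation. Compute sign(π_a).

Start at x=21: 21 → 1 → 10 → 100 → 164 → 177 → 98 → … (one orbit).
The orbit structure of x ↦ 10x mod 209: 17 orbits of sizes [18, 18, 18, 18, 18, 18, 18, 18, 18, 18, 18, 2, 2, 2, 2, 2, 1].
Σ(ℓ_i−1) = 209−17 = 192; sign = (−1)^192 = +1.
Zolotarev: (10|209) = +1, matching the cycle-count sign.

+1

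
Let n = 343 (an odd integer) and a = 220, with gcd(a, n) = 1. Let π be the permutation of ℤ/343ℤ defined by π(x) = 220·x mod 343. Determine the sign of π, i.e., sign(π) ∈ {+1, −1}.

Orbit of 165 under x↦220x: [165, 285, 274, 255, 191, 174, 207]… (length divides ord_343(220)).
Decompose π into cycles: lengths [294, 42, 6, 1] (4 cycles, including the fixed point 0).
With 4 cycles on 343 points, sign = (−1)^{343−4} = -1.
The Jacobi symbol (220|343) = -1 (Zolotarev) agrees.

-1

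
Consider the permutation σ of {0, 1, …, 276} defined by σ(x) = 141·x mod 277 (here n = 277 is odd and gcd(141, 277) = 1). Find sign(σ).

+1

Start at x=276: 276 → 136 → 63 → 19 → 186 → 188 → 193 → … (one orbit).
The orbit structure of x ↦ 141x mod 277: 3 orbits of sizes [138, 138, 1].
Σ(ℓ_i−1) = 277−3 = 274; sign = (−1)^274 = +1.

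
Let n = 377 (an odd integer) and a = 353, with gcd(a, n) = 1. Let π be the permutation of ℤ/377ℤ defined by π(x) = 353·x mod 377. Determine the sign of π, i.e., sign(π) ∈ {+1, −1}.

Trace 335: π^k(335) = [335, 254, 313, 28, 82, 294, 107] for k=0..6.
8 cycles of lengths [84, 84, 84, 84, 14, 14, 12, 1].
377 − 8 = 369 transpositions; sign(π) = (−1)^369 = -1.
Via Zolotarev, sign(π_{353}) = (353|377) = -1.

-1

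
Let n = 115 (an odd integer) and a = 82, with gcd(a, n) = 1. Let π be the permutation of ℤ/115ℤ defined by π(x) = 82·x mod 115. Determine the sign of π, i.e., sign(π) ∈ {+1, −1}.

-1

Orbit of 48 under x↦82x: [48, 26, 62, 24, 13, 31, 12]… (length divides ord_115(82)).
π_82 has 6 disjoint cycles with lengths [44, 44, 11, 11, 4, 1] on {0,…,114}.
Σ(ℓ_i−1) = 115−6 = 109; sign = (−1)^109 = -1.
(82|115)_J = -1 (Zolotarev's lemma cross-check).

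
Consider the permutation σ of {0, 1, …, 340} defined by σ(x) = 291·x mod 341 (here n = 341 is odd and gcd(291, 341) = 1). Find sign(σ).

-1

Trace 108: π^k(108) = [108, 56, 269, 190, 48, 328, 309] for k=0..6.
The orbit structure of x ↦ 291x mod 341: 14 orbits of sizes [30, 30, 30, 30, 30, 30, 30, 30, 30, 30, 30, 5, 5, 1].
n − c = 341 − 14 = 327; sign = (−1)^327 = -1.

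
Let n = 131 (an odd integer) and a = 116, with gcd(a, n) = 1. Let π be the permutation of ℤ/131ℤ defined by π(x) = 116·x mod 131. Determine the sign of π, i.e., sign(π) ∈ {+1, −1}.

-1

Orbit of 78 under x↦116x: [78, 9, 127, 60, 17, 7, 26]… (length divides ord_131(116)).
The orbit structure of x ↦ 116x mod 131: 2 orbits of sizes [130, 1].
n − c = 131 − 2 = 129; sign = (−1)^129 = -1.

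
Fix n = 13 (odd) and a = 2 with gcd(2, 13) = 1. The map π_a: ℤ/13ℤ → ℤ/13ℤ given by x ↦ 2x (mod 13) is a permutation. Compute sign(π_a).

-1

Trace 2: π^k(2) = [2, 4, 8, 3, 6, 12, 11] for k=0..6.
Cycle type of π: 12 + 1; total 2 cycles.
n − c = 13 − 2 = 11; sign = (−1)^11 = -1.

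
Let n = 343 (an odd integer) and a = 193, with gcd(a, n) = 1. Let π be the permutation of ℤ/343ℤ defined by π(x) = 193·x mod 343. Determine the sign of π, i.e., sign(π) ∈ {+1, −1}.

Trace 8: π^k(8) = [8, 172, 268, 274, 60, 261, 295] for k=0..6.
7 cycles of lengths [147, 147, 21, 21, 3, 3, 1].
343 − 7 = 336 transpositions; sign(π) = (−1)^336 = +1.

+1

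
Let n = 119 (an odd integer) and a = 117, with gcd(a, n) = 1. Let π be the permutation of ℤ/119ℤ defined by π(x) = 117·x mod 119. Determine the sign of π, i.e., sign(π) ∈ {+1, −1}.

Orbit of 87 under x↦117x: [87, 64, 110, 18, 83, 72, 94]… (length divides ord_119(117)).
π_117 has 8 disjoint cycles with lengths [24, 24, 24, 24, 8, 8, 6, 1] on {0,…,118}.
sign(π) = (−1)^{n − #cycles} = (−1)^{119−8} = (−1)^111 = -1.
The Jacobi symbol (117|119) = -1 (Zolotarev) agrees.

-1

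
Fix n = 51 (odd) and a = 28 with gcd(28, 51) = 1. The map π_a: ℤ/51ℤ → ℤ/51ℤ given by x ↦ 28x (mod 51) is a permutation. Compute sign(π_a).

-1

Start at x=7: 7 → 43 → 31 → 1 → 28 → 19 → 22 → … (one orbit).
Cycle lengths of π_28 on ℤ/51ℤ: [16, 16, 16, 1, 1, 1]; 6 cycles in total.
n − c = 51 − 6 = 45; sign = (−1)^45 = -1.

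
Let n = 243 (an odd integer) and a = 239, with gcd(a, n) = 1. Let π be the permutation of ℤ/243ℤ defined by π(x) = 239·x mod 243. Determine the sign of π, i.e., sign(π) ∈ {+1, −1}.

Start at x=38: 38 → 91 → 122 → 241 → 8 → 211 → 128 → … (one orbit).
Cycle lengths of π_239 on ℤ/243ℤ: [162, 54, 18, 6, 2, 1]; 6 cycles in total.
243 − 6 = 237 transpositions; sign(π) = (−1)^237 = -1.
(239|243)_J = -1 (Zolotarev's lemma cross-check).

-1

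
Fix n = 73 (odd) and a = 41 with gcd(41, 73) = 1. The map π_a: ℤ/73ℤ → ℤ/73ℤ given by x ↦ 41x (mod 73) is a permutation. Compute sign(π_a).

Orbit of 18 under x↦41x: [18, 8, 36, 16, 72, 32, 71]… (length divides ord_73(41)).
Cycle type of π: 18×4 + 1; total 5 cycles.
sign(π) = (−1)^{n − #cycles} = (−1)^{73−5} = (−1)^68 = +1.
Zolotarev: (41|73) = +1, matching the cycle-count sign.

+1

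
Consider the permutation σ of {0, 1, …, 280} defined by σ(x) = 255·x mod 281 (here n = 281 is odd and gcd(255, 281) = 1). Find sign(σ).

-1

Start at x=251: 251 → 218 → 233 → 124 → 148 → 86 → 12 → … (one orbit).
2 cycles of lengths [280, 1].
Σ(ℓ_i−1) = 281−2 = 279; sign = (−1)^279 = -1.
Check: (255/281) = -1 by Zolotarev.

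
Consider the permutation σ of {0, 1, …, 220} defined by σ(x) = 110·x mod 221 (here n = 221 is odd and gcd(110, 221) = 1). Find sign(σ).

-1

Start at x=162: 162 → 140 → 151 → 35 → 93 → 64 → 189 → … (one orbit).
Decompose π into cycles: lengths [24, 24, 24, 24, 24, 24, 24, 24, 12, 8, 8, 1] (12 cycles, including the fixed point 0).
12 cycles on 221: each ℓ→(−1)^(ℓ−1), product (−1)^209 = -1.
(110|221)_J = -1 (Zolotarev's lemma cross-check).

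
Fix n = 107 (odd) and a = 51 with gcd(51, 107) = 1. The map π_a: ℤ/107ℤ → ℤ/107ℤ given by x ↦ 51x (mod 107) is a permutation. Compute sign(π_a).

-1

Orbit of 67 under x↦51x: [67, 100, 71, 90, 96, 81, 65]… (length divides ord_107(51)).
2 cycles of lengths [106, 1].
With 2 cycles on 107 points, sign = (−1)^{107−2} = -1.
Check: (51/107) = -1 by Zolotarev.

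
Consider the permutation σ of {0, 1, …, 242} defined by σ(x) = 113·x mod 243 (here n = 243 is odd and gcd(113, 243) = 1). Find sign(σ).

-1

Orbit of 7 under x↦113x: [7, 62, 202, 227, 136, 59, 106]… (length divides ord_243(113)).
6 cycles of lengths [162, 54, 18, 6, 2, 1].
sign(π) = (−1)^{n − #cycles} = (−1)^{243−6} = (−1)^237 = -1.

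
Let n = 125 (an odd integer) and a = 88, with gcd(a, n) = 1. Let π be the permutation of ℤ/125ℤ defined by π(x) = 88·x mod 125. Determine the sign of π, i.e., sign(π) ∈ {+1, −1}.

Orbit of 68 under x↦88x: [68, 109, 92, 96, 73, 49, 62]… (length divides ord_125(88)).
4 cycles of lengths [100, 20, 4, 1].
n − c = 125 − 4 = 121; sign = (−1)^121 = -1.

-1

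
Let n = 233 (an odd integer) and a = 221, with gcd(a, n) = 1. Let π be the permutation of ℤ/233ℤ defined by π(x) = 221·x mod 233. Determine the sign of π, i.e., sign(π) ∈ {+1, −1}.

Trace 221: π^k(221) = [221, 144, 136, 232, 12, 89, 97] for k=0..6.
Decompose π into cycles: lengths [8, 8, 8, 8, 8, 8, 8, 8, 8, 8, 8, 8, 8, 8, 8, 8, 8, 8, 8, 8, 8, 8, 8, 8, 8, 8, 8, 8, 8, 1] (30 cycles, including the fixed point 0).
Σ(ℓ_i−1) = 233−30 = 203; sign = (−1)^203 = -1.

-1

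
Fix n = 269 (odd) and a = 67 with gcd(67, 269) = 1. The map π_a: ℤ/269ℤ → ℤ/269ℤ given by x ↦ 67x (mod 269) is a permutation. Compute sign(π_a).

+1

Orbit of 117 under x↦67x: [117, 38, 125, 36, 260, 204, 218]… (length divides ord_269(67)).
Cycle type of π: 67×4 + 1; total 5 cycles.
sign(π) = (−1)^{n − #cycles} = (−1)^{269−5} = (−1)^264 = +1.
Via Zolotarev, sign(π_{67}) = (67|269) = +1.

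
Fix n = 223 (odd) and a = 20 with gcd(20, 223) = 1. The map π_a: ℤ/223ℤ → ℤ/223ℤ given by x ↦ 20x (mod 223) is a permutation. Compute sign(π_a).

-1

Trace 211: π^k(211) = [211, 206, 106, 113, 30, 154, 181] for k=0..6.
Cycle type of π: 222 + 1; total 2 cycles.
223 − 2 = 221 transpositions; sign(π) = (−1)^221 = -1.
(20|223)_J = -1 (Zolotarev's lemma cross-check).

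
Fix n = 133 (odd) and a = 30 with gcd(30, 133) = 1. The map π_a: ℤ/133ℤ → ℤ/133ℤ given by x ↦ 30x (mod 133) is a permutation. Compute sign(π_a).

+1

Orbit of 102 under x↦30x: [102, 1, 30]… (length divides ord_133(30)).
π_30 has 45 disjoint cycles with lengths [3, 3, 3, 3, 3, 3, 3, 3, 3, 3, 3, 3, 3, 3, 3, 3, 3, 3, 3, 3, 3, 3, 3, 3, 3, 3, 3, 3, 3, 3, 3, 3, 3, 3, 3, 3, 3, 3, 3, 3, 3, 3, 3, 3, 1] on {0,…,132}.
45 cycles on 133: each ℓ→(−1)^(ℓ−1), product (−1)^88 = +1.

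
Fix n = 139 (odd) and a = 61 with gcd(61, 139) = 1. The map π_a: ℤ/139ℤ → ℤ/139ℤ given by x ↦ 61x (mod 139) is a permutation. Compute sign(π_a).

-1

Start at x=33: 33 → 67 → 56 → 80 → 15 → 81 → 76 → … (one orbit).
π_61 has 2 disjoint cycles with lengths [138, 1] on {0,…,138}.
139 − 2 = 137 transpositions; sign(π) = (−1)^137 = -1.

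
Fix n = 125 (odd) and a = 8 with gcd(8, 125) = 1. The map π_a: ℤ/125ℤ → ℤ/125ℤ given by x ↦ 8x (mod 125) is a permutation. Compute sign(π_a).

-1

Trace 36: π^k(36) = [36, 38, 54, 57, 81, 23, 59] for k=0..6.
Cycle type of π: 100 + 20 + 4 + 1; total 4 cycles.
n − c = 125 − 4 = 121; sign = (−1)^121 = -1.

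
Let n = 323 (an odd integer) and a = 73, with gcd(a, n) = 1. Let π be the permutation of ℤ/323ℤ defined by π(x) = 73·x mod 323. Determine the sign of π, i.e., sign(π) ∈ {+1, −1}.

-1

Orbit of 49 under x↦73x: [49, 24, 137, 311, 93, 6, 115]… (length divides ord_323(73)).
π_73 has 6 disjoint cycles with lengths [144, 144, 16, 9, 9, 1] on {0,…,322}.
n − c = 323 − 6 = 317; sign = (−1)^317 = -1.
The Jacobi symbol (73|323) = -1 (Zolotarev) agrees.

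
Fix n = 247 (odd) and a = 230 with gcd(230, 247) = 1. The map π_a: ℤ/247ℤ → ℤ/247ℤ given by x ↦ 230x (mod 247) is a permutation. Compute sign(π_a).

-1

Orbit of 29 under x↦230x: [29, 1, 230, 42, 27, 35, 146]… (length divides ord_247(230)).
18 cycles of lengths [18, 18, 18, 18, 18, 18, 18, 18, 18, 18, 18, 18, 18, 3, 3, 3, 3, 1].
247 − 18 = 229 transpositions; sign(π) = (−1)^229 = -1.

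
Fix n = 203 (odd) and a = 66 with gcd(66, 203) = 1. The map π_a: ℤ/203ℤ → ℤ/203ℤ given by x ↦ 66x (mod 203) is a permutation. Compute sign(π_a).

Trace 197: π^k(197) = [197, 10, 51, 118, 74, 12, 183] for k=0..6.
π_66 has 5 disjoint cycles with lengths [84, 84, 28, 6, 1] on {0,…,202}.
203 − 5 = 198 transpositions; sign(π) = (−1)^198 = +1.

+1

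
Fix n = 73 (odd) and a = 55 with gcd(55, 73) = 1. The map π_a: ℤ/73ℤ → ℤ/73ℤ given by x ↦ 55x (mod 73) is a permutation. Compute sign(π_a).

+1

Trace 1: π^k(1) = [1, 55, 32, 8, 2, 37, 64] for k=0..6.
Cycle type of π: 9×8 + 1; total 9 cycles.
Σ(ℓ_i−1) = 73−9 = 64; sign = (−1)^64 = +1.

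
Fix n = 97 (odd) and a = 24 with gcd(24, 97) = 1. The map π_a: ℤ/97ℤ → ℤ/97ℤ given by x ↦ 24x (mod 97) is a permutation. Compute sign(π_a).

+1

Start at x=16: 16 → 93 → 1 → 24 → 91 → 50 → 36 → … (one orbit).
π_24 has 5 disjoint cycles with lengths [24, 24, 24, 24, 1] on {0,…,96}.
Σ(ℓ_i−1) = 97−5 = 92; sign = (−1)^92 = +1.
Via Zolotarev, sign(π_{24}) = (24|97) = +1.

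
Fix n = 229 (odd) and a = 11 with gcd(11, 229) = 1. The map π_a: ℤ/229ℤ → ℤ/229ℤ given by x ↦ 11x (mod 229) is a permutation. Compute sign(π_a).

Orbit of 169 under x↦11x: [169, 27, 68, 61, 213, 53, 125]… (length divides ord_229(11)).
Cycle lengths of π_11 on ℤ/229ℤ: [38, 38, 38, 38, 38, 38, 1]; 7 cycles in total.
Σ(ℓ_i−1) = 229−7 = 222; sign = (−1)^222 = +1.

+1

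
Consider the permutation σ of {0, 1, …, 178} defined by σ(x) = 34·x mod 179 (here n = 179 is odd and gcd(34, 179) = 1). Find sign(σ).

Start at x=106: 106 → 24 → 100 → 178 → 145 → 97 → 76 → … (one orbit).
Decompose π into cycles: lengths [178, 1] (2 cycles, including the fixed point 0).
n − c = 179 − 2 = 177; sign = (−1)^177 = -1.
Via Zolotarev, sign(π_{34}) = (34|179) = -1.

-1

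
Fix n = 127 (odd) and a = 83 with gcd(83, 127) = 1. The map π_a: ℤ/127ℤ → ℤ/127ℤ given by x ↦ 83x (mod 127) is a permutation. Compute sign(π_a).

-1

Orbit of 12 under x↦83x: [12, 107, 118, 15, 102, 84, 114]… (length divides ord_127(83)).
Decompose π into cycles: lengths [126, 1] (2 cycles, including the fixed point 0).
127 − 2 = 125 transpositions; sign(π) = (−1)^125 = -1.
Zolotarev: (83|127) = -1, matching the cycle-count sign.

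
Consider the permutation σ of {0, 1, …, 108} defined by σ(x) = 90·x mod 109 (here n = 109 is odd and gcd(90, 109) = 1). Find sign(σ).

-1

Start at x=64: 64 → 92 → 105 → 76 → 82 → 77 → 63 → … (one orbit).
Cycle lengths of π_90 on ℤ/109ℤ: [36, 36, 36, 1]; 4 cycles in total.
4 cycles on 109: each ℓ→(−1)^(ℓ−1), product (−1)^105 = -1.
Zolotarev: (90|109) = -1, matching the cycle-count sign.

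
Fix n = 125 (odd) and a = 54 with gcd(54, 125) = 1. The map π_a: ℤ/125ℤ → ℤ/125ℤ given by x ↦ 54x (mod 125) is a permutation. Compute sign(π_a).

Trace 41: π^k(41) = [41, 89, 56, 24, 46, 109, 11] for k=0..6.
Cycle type of π: 50×2 + 10×2 + 2×2 + 1; total 7 cycles.
With 7 cycles on 125 points, sign = (−1)^{125−7} = +1.

+1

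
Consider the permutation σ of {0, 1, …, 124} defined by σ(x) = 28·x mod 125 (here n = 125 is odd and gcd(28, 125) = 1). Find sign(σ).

-1

Start at x=101: 101 → 78 → 59 → 27 → 6 → 43 → 79 → … (one orbit).
The orbit structure of x ↦ 28x mod 125: 4 orbits of sizes [100, 20, 4, 1].
sign(π) = (−1)^{n − #cycles} = (−1)^{125−4} = (−1)^121 = -1.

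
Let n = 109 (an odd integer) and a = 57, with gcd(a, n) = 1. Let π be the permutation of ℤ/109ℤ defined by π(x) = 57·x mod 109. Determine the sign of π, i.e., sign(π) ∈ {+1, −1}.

Start at x=76: 76 → 81 → 39 → 43 → 53 → 78 → 86 → … (one orbit).
π_57 has 2 disjoint cycles with lengths [108, 1] on {0,…,108}.
Σ(ℓ_i−1) = 109−2 = 107; sign = (−1)^107 = -1.

-1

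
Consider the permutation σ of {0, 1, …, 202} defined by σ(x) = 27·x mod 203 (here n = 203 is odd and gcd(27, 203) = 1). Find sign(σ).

+1

Orbit of 27 under x↦27x: [27, 120, 195, 190, 55, 64, 104]… (length divides ord_203(27)).
Cycle lengths of π_27 on ℤ/203ℤ: [28, 28, 28, 28, 28, 28, 28, 2, 2, 2, 1]; 11 cycles in total.
n − c = 203 − 11 = 192; sign = (−1)^192 = +1.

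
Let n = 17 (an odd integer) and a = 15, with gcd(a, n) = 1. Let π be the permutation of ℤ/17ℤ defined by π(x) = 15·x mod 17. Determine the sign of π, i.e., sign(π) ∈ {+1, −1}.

Start at x=16: 16 → 2 → 13 → 8 → 1 → 15 → 4 → … (one orbit).
Cycle lengths of π_15 on ℤ/17ℤ: [8, 8, 1]; 3 cycles in total.
17 − 3 = 14 transpositions; sign(π) = (−1)^14 = +1.
Via Zolotarev, sign(π_{15}) = (15|17) = +1.

+1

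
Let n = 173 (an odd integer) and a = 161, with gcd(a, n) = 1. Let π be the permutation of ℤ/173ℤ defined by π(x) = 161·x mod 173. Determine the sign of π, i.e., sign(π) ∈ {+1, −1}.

-1

Trace 147: π^k(147) = [147, 139, 62, 121, 105, 124, 69] for k=0..6.
The orbit structure of x ↦ 161x mod 173: 2 orbits of sizes [172, 1].
Σ(ℓ_i−1) = 173−2 = 171; sign = (−1)^171 = -1.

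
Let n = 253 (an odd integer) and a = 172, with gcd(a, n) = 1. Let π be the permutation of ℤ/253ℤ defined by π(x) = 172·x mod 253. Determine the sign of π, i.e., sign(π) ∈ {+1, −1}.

+1

Orbit of 228 under x↦172x: [228, 1, 172, 236, 112, 36, 120]… (length divides ord_253(172)).
The orbit structure of x ↦ 172x mod 253: 5 orbits of sizes [110, 110, 22, 10, 1].
5 cycles on 253: each ℓ→(−1)^(ℓ−1), product (−1)^248 = +1.
Zolotarev: (172|253) = +1, matching the cycle-count sign.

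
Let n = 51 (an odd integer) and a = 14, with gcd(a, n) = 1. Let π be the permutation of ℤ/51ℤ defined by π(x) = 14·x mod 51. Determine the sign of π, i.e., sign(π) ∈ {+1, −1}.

Trace 29: π^k(29) = [29, 49, 23, 16, 20, 25, 44] for k=0..6.
Cycle lengths of π_14 on ℤ/51ℤ: [16, 16, 16, 2, 1]; 5 cycles in total.
n − c = 51 − 5 = 46; sign = (−1)^46 = +1.

+1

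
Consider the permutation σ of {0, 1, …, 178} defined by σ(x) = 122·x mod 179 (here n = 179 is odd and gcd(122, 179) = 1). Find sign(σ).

-1

Trace 62: π^k(62) = [62, 46, 63, 168, 90, 61, 103] for k=0..6.
The orbit structure of x ↦ 122x mod 179: 2 orbits of sizes [178, 1].
n − c = 179 − 2 = 177; sign = (−1)^177 = -1.
Via Zolotarev, sign(π_{122}) = (122|179) = -1.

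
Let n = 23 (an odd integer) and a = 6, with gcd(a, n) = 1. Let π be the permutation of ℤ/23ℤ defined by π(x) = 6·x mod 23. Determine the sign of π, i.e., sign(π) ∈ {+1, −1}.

+1

Start at x=12: 12 → 3 → 18 → 16 → 4 → 1 → 6 → … (one orbit).
The orbit structure of x ↦ 6x mod 23: 3 orbits of sizes [11, 11, 1].
Σ(ℓ_i−1) = 23−3 = 20; sign = (−1)^20 = +1.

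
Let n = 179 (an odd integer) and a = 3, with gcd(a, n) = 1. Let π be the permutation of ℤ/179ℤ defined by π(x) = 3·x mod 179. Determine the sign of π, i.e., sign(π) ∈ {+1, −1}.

Start at x=117: 117 → 172 → 158 → 116 → 169 → 149 → 89 → … (one orbit).
Cycle type of π: 89×2 + 1; total 3 cycles.
Σ(ℓ_i−1) = 179−3 = 176; sign = (−1)^176 = +1.
Via Zolotarev, sign(π_{3}) = (3|179) = +1.

+1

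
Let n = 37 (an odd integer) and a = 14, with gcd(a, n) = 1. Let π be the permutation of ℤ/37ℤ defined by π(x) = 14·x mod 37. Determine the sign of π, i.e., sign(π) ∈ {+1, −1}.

-1

Start at x=10: 10 → 29 → 36 → 23 → 26 → 31 → 27 → … (one orbit).
Cycle type of π: 12×3 + 1; total 4 cycles.
With 4 cycles on 37 points, sign = (−1)^{37−4} = -1.
Zolotarev: (14|37) = -1, matching the cycle-count sign.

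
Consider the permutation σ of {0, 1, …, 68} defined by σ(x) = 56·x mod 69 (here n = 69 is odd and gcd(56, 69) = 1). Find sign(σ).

Trace 1: π^k(1) = [1, 56, 31, 11, 64, 65, 52] for k=0..6.
The orbit structure of x ↦ 56x mod 69: 5 orbits of sizes [22, 22, 22, 2, 1].
n − c = 69 − 5 = 64; sign = (−1)^64 = +1.
Zolotarev: (56|69) = +1, matching the cycle-count sign.

+1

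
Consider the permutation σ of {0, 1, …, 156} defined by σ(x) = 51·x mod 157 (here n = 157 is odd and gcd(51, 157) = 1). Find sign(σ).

+1

Orbit of 58 under x↦51x: [58, 132, 138, 130, 36, 109, 64]… (length divides ord_157(51)).
Cycle lengths of π_51 on ℤ/157ℤ: [78, 78, 1]; 3 cycles in total.
157 − 3 = 154 transpositions; sign(π) = (−1)^154 = +1.
Check: (51/157) = +1 by Zolotarev.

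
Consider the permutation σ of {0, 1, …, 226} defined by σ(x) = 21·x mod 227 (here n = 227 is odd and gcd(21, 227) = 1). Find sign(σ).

Orbit of 104 under x↦21x: [104, 141, 10, 210, 97, 221, 101]… (length divides ord_227(21)).
3 cycles of lengths [113, 113, 1].
sign(π) = (−1)^{n − #cycles} = (−1)^{227−3} = (−1)^224 = +1.
Zolotarev: (21|227) = +1, matching the cycle-count sign.

+1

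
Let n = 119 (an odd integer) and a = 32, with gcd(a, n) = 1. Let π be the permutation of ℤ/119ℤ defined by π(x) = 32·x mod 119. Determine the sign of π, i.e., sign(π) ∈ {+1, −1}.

Trace 15: π^k(15) = [15, 4, 9, 50, 53, 30, 8] for k=0..6.
Cycle lengths of π_32 on ℤ/119ℤ: [24, 24, 24, 24, 8, 8, 3, 3, 1]; 9 cycles in total.
Σ(ℓ_i−1) = 119−9 = 110; sign = (−1)^110 = +1.
Via Zolotarev, sign(π_{32}) = (32|119) = +1.

+1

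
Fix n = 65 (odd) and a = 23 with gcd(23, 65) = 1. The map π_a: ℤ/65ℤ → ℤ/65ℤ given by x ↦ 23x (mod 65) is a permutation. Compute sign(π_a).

-1

Orbit of 29 under x↦23x: [29, 17, 1, 23, 9, 12, 16]… (length divides ord_65(23)).
Cycle type of π: 12×4 + 6×2 + 4 + 1; total 8 cycles.
sign(π) = (−1)^{n − #cycles} = (−1)^{65−8} = (−1)^57 = -1.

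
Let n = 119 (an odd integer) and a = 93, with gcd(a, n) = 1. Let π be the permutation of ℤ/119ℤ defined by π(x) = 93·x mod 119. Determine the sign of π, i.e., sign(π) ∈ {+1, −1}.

Orbit of 72 under x↦93x: [72, 32, 1, 93, 81, 36, 16]… (length divides ord_119(93)).
Decompose π into cycles: lengths [24, 24, 24, 24, 8, 8, 3, 3, 1] (9 cycles, including the fixed point 0).
Σ(ℓ_i−1) = 119−9 = 110; sign = (−1)^110 = +1.
Check: (93/119) = +1 by Zolotarev.

+1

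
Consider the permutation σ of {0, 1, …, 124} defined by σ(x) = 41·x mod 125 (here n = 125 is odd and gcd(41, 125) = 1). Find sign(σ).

Start at x=71: 71 → 36 → 101 → 16 → 31 → 21 → 111 → … (one orbit).
Cycle type of π: 25×4 + 5×4 + 1×5; total 13 cycles.
125 − 13 = 112 transpositions; sign(π) = (−1)^112 = +1.

+1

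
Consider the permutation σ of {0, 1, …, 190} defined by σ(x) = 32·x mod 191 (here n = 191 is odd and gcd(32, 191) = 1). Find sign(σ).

Orbit of 125 under x↦32x: [125, 180, 30, 5, 160, 154, 153]… (length divides ord_191(32)).
Cycle type of π: 19×10 + 1; total 11 cycles.
With 11 cycles on 191 points, sign = (−1)^{191−11} = +1.
Zolotarev: (32|191) = +1, matching the cycle-count sign.

+1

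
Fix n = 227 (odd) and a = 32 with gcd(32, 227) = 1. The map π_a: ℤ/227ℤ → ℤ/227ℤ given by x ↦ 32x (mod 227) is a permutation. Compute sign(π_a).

-1

Start at x=172: 172 → 56 → 203 → 140 → 167 → 123 → 77 → … (one orbit).
Cycle lengths of π_32 on ℤ/227ℤ: [226, 1]; 2 cycles in total.
sign(π) = (−1)^{n − #cycles} = (−1)^{227−2} = (−1)^225 = -1.
Via Zolotarev, sign(π_{32}) = (32|227) = -1.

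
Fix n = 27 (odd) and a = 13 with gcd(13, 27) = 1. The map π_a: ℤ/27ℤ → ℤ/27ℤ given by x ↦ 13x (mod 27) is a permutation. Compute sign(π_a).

+1

Trace 25: π^k(25) = [25, 1, 13, 7, 10, 22, 16] for k=0..6.
Cycle lengths of π_13 on ℤ/27ℤ: [9, 9, 3, 3, 1, 1, 1]; 7 cycles in total.
With 7 cycles on 27 points, sign = (−1)^{27−7} = +1.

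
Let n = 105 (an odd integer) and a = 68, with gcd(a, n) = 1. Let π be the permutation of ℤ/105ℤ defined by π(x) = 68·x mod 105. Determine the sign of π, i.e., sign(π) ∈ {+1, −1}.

-1

Trace 1: π^k(1) = [1, 68, 4, 62, 16, 38, 64] for k=0..6.
Cycle lengths of π_68 on ℤ/105ℤ: [12, 12, 12, 12, 12, 12, 6, 6, 6, 4, 4, 4, 2, 1]; 14 cycles in total.
Σ(ℓ_i−1) = 105−14 = 91; sign = (−1)^91 = -1.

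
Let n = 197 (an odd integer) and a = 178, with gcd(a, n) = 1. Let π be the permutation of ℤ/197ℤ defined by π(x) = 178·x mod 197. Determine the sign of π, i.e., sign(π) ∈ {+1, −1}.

+1

Orbit of 104 under x↦178x: [104, 191, 114, 1, 178, 164, 36]… (length divides ord_197(178)).
Cycle type of π: 7×28 + 1; total 29 cycles.
29 cycles on 197: each ℓ→(−1)^(ℓ−1), product (−1)^168 = +1.
Via Zolotarev, sign(π_{178}) = (178|197) = +1.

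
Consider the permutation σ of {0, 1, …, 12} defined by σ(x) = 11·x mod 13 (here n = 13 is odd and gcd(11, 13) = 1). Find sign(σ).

-1

Orbit of 4 under x↦11x: [4, 5, 3, 7, 12, 2, 9]… (length divides ord_13(11)).
The orbit structure of x ↦ 11x mod 13: 2 orbits of sizes [12, 1].
2 cycles on 13: each ℓ→(−1)^(ℓ−1), product (−1)^11 = -1.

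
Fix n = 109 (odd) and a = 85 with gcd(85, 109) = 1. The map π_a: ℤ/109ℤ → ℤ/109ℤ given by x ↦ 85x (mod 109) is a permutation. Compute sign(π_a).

Trace 8: π^k(8) = [8, 26, 30, 43, 58, 25, 54] for k=0..6.
2 cycles of lengths [108, 1].
Σ(ℓ_i−1) = 109−2 = 107; sign = (−1)^107 = -1.
Zolotarev: (85|109) = -1, matching the cycle-count sign.

-1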